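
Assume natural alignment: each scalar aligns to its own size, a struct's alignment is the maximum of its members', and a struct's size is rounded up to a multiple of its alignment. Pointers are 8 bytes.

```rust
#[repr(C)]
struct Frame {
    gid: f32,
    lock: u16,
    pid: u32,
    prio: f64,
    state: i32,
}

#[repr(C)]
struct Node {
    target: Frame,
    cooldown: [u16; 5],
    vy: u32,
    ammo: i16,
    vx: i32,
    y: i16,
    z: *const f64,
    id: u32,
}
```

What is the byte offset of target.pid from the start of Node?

Frame: @0: gid [4B, align 4] → 4; @4: lock [2B, align 2] → 6; +2 pad (align 4); @8: pid [4B, align 4] → 12; +4 pad (align 8); @16: prio [8B, align 8] → 24; @24: state [4B, align 4] → 28; +4 tail pad (align 8); size 32, align 8
@0: target [32B, align 8] → 32
within Frame: pid at 8
0 + 8 = 8

8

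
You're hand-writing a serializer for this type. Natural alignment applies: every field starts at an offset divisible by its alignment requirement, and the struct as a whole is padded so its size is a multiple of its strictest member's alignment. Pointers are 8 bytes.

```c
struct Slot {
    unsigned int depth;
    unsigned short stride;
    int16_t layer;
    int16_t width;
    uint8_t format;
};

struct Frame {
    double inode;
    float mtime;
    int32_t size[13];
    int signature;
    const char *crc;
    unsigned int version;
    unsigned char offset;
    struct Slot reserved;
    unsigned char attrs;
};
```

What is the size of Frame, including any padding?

104 bytes

Slot: 0..4  depth  (4B, 4-aligned); 4..6  stride  (2B, 2-aligned); 6..8  layer  (2B, 2-aligned); 8..10  width  (2B, 2-aligned); 10..11  format  (1B, 1-aligned); 11..12  -- tail padding (1B); sizeof = 12, alignof = 4
0..8  inode  (8B, 8-aligned)
8..12  mtime  (4B, 4-aligned)
12..64  size  (52B, 4-aligned)
64..68  signature  (4B, 4-aligned)
68..72  -- padding (4B)
72..80  crc  (8B, 8-aligned)
80..84  version  (4B, 4-aligned)
84..85  offset  (1B, 1-aligned)
85..88  -- padding (3B)
88..100  reserved  (12B, 4-aligned)
100..101  attrs  (1B, 1-aligned)
101..104  -- tail padding (3B)
sizeof = 104, alignof = 8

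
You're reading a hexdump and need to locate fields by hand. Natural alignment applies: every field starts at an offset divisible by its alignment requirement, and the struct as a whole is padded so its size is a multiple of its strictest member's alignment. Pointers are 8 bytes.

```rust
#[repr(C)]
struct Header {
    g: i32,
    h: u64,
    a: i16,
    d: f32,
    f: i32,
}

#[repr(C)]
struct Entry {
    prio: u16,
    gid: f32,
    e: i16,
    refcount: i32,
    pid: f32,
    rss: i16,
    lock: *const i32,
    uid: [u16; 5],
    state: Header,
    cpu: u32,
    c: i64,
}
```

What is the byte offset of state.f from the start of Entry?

72

Header: g at 0 (size 4, align 4) → ends 4; pad 4 to align 8 for h; h at 8 (size 8, align 8) → ends 16; a at 16 (size 2, align 2) → ends 18; pad 2 to align 4 for d; d at 20 (size 4, align 4) → ends 24; f at 24 (size 4, align 4) → ends 28; tail pad 4 to reach multiple of 8; total 32 bytes, alignment 8
prio at 0 (size 2, align 2) → ends 2
pad 2 to align 4 for gid
gid at 4 (size 4, align 4) → ends 8
e at 8 (size 2, align 2) → ends 10
pad 2 to align 4 for refcount
refcount at 12 (size 4, align 4) → ends 16
pid at 16 (size 4, align 4) → ends 20
rss at 20 (size 2, align 2) → ends 22
pad 2 to align 8 for lock
lock at 24 (size 8, align 8) → ends 32
uid at 32 (size 10, align 2) → ends 42
pad 6 to align 8 for state
state at 48 (size 32, align 8) → ends 80
within Header: f at 24
48 + 24 = 72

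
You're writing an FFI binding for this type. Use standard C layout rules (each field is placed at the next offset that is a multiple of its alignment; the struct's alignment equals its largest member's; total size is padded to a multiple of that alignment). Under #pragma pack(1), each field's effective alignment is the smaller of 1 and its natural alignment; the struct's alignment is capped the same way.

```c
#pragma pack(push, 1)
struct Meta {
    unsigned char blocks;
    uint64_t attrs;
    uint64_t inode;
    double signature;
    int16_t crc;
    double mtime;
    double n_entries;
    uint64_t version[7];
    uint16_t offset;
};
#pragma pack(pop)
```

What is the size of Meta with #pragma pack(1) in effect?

101

0..1  blocks  (1B, 1-aligned)
1..9  attrs  (8B, 1-aligned)
9..17  inode  (8B, 1-aligned)
17..25  signature  (8B, 1-aligned)
25..27  crc  (2B, 1-aligned)
27..35  mtime  (8B, 1-aligned)
35..43  n_entries  (8B, 1-aligned)
43..99  version  (56B, 1-aligned)
99..101  offset  (2B, 1-aligned)
sizeof = 101, alignof = 1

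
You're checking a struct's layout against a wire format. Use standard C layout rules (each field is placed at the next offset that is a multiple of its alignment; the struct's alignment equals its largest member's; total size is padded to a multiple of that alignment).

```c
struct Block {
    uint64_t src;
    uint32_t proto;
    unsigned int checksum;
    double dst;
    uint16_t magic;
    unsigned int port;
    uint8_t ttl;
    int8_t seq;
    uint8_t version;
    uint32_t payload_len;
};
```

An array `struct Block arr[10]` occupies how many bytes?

0..8  src  (8B, 8-aligned)
8..12  proto  (4B, 4-aligned)
12..16  checksum  (4B, 4-aligned)
16..24  dst  (8B, 8-aligned)
24..26  magic  (2B, 2-aligned)
26..28  -- padding (2B)
28..32  port  (4B, 4-aligned)
32..33  ttl  (1B, 1-aligned)
33..34  seq  (1B, 1-aligned)
34..35  version  (1B, 1-aligned)
35..36  -- padding (1B)
36..40  payload_len  (4B, 4-aligned)
sizeof = 40, alignof = 8
array of 10: 10 × 40 = 400

400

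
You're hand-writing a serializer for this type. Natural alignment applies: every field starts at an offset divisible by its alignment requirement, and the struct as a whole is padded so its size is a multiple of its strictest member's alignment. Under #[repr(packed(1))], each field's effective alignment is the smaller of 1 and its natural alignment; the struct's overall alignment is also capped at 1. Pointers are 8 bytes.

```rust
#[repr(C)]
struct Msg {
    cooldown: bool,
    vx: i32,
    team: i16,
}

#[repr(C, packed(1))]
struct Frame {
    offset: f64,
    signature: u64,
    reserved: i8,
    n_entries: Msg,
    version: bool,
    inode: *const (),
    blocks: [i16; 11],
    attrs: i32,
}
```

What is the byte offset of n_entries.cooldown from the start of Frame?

17

Msg: 0..1  cooldown  (1B, 1-aligned); 1..4  -- padding (3B); 4..8  vx  (4B, 4-aligned); 8..10  team  (2B, 2-aligned); 10..12  -- tail padding (2B); sizeof = 12, alignof = 4
0..8  offset  (8B, 1-aligned)
8..16  signature  (8B, 1-aligned)
16..17  reserved  (1B, 1-aligned)
17..29  n_entries  (12B, 1-aligned)
within Msg: cooldown at 0
17 + 0 = 17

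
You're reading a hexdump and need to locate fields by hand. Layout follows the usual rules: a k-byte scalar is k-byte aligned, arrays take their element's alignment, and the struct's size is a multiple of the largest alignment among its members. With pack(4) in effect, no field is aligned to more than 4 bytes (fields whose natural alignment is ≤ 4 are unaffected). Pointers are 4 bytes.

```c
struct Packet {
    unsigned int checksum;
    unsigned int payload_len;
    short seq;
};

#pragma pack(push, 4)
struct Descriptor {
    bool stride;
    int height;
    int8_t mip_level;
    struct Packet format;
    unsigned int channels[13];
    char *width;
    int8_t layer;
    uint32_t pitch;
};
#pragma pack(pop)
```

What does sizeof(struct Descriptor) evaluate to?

Packet: @0: checksum [4B, align 4] → 4; @4: payload_len [4B, align 4] → 8; @8: seq [2B, align 2] → 10; +2 tail pad (align 4); size 12, align 4
@0: stride [1B, align 1] → 1
+3 pad (align 4)
@4: height [4B, align 4] → 8
@8: mip_level [1B, align 1] → 9
+3 pad (align 4)
@12: format [12B, align 4] → 24
@24: channels [52B, align 4] → 76
@76: width [4B, align 4] → 80
@80: layer [1B, align 1] → 81
+3 pad (align 4)
@84: pitch [4B, align 4] → 88
size 88, align 4

88 bytes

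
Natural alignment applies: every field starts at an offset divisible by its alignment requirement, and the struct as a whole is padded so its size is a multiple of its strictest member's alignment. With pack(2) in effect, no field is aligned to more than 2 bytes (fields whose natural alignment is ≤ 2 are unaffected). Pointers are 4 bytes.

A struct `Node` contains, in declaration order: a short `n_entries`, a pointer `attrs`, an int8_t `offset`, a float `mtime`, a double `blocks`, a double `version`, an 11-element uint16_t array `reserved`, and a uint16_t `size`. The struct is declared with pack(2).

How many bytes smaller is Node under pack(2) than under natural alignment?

4

natural layout:
  n_entries at 0 (size 2, align 2) → ends 2
  pad 2 to align 4 for attrs
  attrs at 4 (size 4, align 4) → ends 8
  offset at 8 (size 1, align 1) → ends 9
  pad 3 to align 4 for mtime
  mtime at 12 (size 4, align 4) → ends 16
  blocks at 16 (size 8, align 8) → ends 24
  version at 24 (size 8, align 8) → ends 32
  reserved at 32 (size 22, align 2) → ends 54
  size at 54 (size 2, align 2) → ends 56
  total 56 bytes, alignment 8
packed(2) layout:
  n_entries at 0 (size 2, align 2) → ends 2
  attrs at 2 (size 4, align 2) → ends 6
  offset at 6 (size 1, align 1) → ends 7
  pad 1 to align 2 for mtime
  mtime at 8 (size 4, align 2) → ends 12
  blocks at 12 (size 8, align 2) → ends 20
  version at 20 (size 8, align 2) → ends 28
  reserved at 28 (size 22, align 2) → ends 50
  size at 50 (size 2, align 2) → ends 52
  total 52 bytes, alignment 2
56 − 52 = 4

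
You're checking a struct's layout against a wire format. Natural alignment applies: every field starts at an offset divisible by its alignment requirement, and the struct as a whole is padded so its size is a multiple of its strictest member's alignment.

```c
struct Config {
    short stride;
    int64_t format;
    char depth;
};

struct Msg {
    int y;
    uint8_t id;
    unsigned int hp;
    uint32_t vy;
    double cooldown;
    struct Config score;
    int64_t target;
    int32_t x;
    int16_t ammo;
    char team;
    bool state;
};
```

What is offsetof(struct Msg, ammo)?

60

Config: stride at 0 (size 2, align 2) → ends 2; pad 6 to align 8 for format; format at 8 (size 8, align 8) → ends 16; depth at 16 (size 1, align 1) → ends 17; tail pad 7 to reach multiple of 8; total 24 bytes, alignment 8
y at 0 (size 4, align 4) → ends 4
id at 4 (size 1, align 1) → ends 5
pad 3 to align 4 for hp
hp at 8 (size 4, align 4) → ends 12
vy at 12 (size 4, align 4) → ends 16
cooldown at 16 (size 8, align 8) → ends 24
score at 24 (size 24, align 8) → ends 48
target at 48 (size 8, align 8) → ends 56
x at 56 (size 4, align 4) → ends 60
ammo at 60 (size 2, align 2) → ends 62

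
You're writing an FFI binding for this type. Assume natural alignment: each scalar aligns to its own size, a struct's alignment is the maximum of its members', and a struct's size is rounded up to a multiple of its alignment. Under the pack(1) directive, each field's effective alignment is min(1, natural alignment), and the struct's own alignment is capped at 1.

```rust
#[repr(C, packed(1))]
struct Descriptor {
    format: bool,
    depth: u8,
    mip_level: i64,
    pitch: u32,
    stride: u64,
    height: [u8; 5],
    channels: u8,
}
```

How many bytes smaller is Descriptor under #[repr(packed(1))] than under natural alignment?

natural layout:
  @0: format [1B, align 1] → 1
  @1: depth [1B, align 1] → 2
  +6 pad (align 8)
  @8: mip_level [8B, align 8] → 16
  @16: pitch [4B, align 4] → 20
  +4 pad (align 8)
  @24: stride [8B, align 8] → 32
  @32: height [5B, align 1] → 37
  @37: channels [1B, align 1] → 38
  +2 tail pad (align 8)
  size 40, align 8
packed(1) layout:
  @0: format [1B, align 1] → 1
  @1: depth [1B, align 1] → 2
  @2: mip_level [8B, align 1] → 10
  @10: pitch [4B, align 1] → 14
  @14: stride [8B, align 1] → 22
  @22: height [5B, align 1] → 27
  @27: channels [1B, align 1] → 28
  size 28, align 1
40 − 28 = 12

12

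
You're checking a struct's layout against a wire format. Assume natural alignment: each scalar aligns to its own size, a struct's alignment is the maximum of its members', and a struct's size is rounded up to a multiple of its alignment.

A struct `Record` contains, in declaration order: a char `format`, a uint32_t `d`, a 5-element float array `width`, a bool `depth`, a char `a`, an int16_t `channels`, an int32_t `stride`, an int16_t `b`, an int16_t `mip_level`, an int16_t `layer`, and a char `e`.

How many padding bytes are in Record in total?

0..1  format  (1B, 1-aligned)
1..4  -- padding (3B)
4..8  d  (4B, 4-aligned)
8..28  width  (20B, 4-aligned)
28..29  depth  (1B, 1-aligned)
29..30  a  (1B, 1-aligned)
30..32  channels  (2B, 2-aligned)
32..36  stride  (4B, 4-aligned)
36..38  b  (2B, 2-aligned)
38..40  mip_level  (2B, 2-aligned)
40..42  layer  (2B, 2-aligned)
42..43  e  (1B, 1-aligned)
43..44  -- tail padding (1B)
sizeof = 44, alignof = 4
data bytes 40, size 44 → padding 4

4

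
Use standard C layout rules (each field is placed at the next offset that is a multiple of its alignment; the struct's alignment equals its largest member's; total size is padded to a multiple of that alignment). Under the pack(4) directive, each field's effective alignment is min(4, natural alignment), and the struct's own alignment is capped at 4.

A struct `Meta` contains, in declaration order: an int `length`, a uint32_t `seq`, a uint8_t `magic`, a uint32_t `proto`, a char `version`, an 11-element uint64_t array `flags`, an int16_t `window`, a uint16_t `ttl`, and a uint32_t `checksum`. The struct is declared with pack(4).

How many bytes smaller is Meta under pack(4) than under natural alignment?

4

natural layout:
  length at 0 (size 4, align 4) → ends 4
  seq at 4 (size 4, align 4) → ends 8
  magic at 8 (size 1, align 1) → ends 9
  pad 3 to align 4 for proto
  proto at 12 (size 4, align 4) → ends 16
  version at 16 (size 1, align 1) → ends 17
  pad 7 to align 8 for flags
  flags at 24 (size 88, align 8) → ends 112
  window at 112 (size 2, align 2) → ends 114
  ttl at 114 (size 2, align 2) → ends 116
  checksum at 116 (size 4, align 4) → ends 120
  total 120 bytes, alignment 8
packed(4) layout:
  length at 0 (size 4, align 4) → ends 4
  seq at 4 (size 4, align 4) → ends 8
  magic at 8 (size 1, align 1) → ends 9
  pad 3 to align 4 for proto
  proto at 12 (size 4, align 4) → ends 16
  version at 16 (size 1, align 1) → ends 17
  pad 3 to align 4 for flags
  flags at 20 (size 88, align 4) → ends 108
  window at 108 (size 2, align 2) → ends 110
  ttl at 110 (size 2, align 2) → ends 112
  checksum at 112 (size 4, align 4) → ends 116
  total 116 bytes, alignment 4
120 − 116 = 4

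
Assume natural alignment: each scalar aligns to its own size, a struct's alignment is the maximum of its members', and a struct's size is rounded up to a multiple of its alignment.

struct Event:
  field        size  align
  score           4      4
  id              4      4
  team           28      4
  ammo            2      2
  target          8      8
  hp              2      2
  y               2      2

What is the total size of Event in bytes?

56

score at 0 (size 4, align 4) → ends 4
id at 4 (size 4, align 4) → ends 8
team at 8 (size 28, align 4) → ends 36
ammo at 36 (size 2, align 2) → ends 38
pad 2 to align 8 for target
target at 40 (size 8, align 8) → ends 48
hp at 48 (size 2, align 2) → ends 50
y at 50 (size 2, align 2) → ends 52
tail pad 4 to reach multiple of 8
total 56 bytes, alignment 8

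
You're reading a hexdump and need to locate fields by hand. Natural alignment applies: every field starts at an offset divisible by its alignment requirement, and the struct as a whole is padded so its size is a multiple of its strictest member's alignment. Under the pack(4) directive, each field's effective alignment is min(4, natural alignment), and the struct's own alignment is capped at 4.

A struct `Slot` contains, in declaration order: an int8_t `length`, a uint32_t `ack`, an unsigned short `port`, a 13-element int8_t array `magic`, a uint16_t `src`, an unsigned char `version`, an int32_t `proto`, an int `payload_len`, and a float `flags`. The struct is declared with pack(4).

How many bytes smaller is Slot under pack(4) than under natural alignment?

0

natural layout:
  length at 0 (size 1, align 1) → ends 1
  pad 3 to align 4 for ack
  ack at 4 (size 4, align 4) → ends 8
  port at 8 (size 2, align 2) → ends 10
  magic at 10 (size 13, align 1) → ends 23
  pad 1 to align 2 for src
  src at 24 (size 2, align 2) → ends 26
  version at 26 (size 1, align 1) → ends 27
  pad 1 to align 4 for proto
  proto at 28 (size 4, align 4) → ends 32
  payload_len at 32 (size 4, align 4) → ends 36
  flags at 36 (size 4, align 4) → ends 40
  total 40 bytes, alignment 4
packed(4) layout:
  length at 0 (size 1, align 1) → ends 1
  pad 3 to align 4 for ack
  ack at 4 (size 4, align 4) → ends 8
  port at 8 (size 2, align 2) → ends 10
  magic at 10 (size 13, align 1) → ends 23
  pad 1 to align 2 for src
  src at 24 (size 2, align 2) → ends 26
  version at 26 (size 1, align 1) → ends 27
  pad 1 to align 4 for proto
  proto at 28 (size 4, align 4) → ends 32
  payload_len at 32 (size 4, align 4) → ends 36
  flags at 36 (size 4, align 4) → ends 40
  total 40 bytes, alignment 4
40 − 40 = 0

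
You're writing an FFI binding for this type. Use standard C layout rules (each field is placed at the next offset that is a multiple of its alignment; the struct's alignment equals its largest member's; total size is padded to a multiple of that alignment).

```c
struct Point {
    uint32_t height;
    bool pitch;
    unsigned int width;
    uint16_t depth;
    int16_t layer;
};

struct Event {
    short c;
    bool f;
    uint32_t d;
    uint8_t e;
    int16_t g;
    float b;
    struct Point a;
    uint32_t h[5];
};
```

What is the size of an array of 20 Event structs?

1040

Point: 0..4  height  (4B, 4-aligned); 4..5  pitch  (1B, 1-aligned); 5..8  -- padding (3B); 8..12  width  (4B, 4-aligned); 12..14  depth  (2B, 2-aligned); 14..16  layer  (2B, 2-aligned); sizeof = 16, alignof = 4
0..2  c  (2B, 2-aligned)
2..3  f  (1B, 1-aligned)
3..4  -- padding (1B)
4..8  d  (4B, 4-aligned)
8..9  e  (1B, 1-aligned)
9..10  -- padding (1B)
10..12  g  (2B, 2-aligned)
12..16  b  (4B, 4-aligned)
16..32  a  (16B, 4-aligned)
32..52  h  (20B, 4-aligned)
sizeof = 52, alignof = 4
array of 20: 20 × 52 = 1040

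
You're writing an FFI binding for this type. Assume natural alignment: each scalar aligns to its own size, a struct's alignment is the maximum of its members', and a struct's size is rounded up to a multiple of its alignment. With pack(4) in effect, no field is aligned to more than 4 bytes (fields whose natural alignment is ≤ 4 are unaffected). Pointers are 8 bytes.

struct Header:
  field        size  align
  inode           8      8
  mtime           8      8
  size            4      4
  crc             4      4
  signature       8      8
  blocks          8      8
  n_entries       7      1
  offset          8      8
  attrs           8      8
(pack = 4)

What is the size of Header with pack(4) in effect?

inode at 0 (size 8, align 4) → ends 8
mtime at 8 (size 8, align 4) → ends 16
size at 16 (size 4, align 4) → ends 20
crc at 20 (size 4, align 4) → ends 24
signature at 24 (size 8, align 4) → ends 32
blocks at 32 (size 8, align 4) → ends 40
n_entries at 40 (size 7, align 1) → ends 47
pad 1 to align 4 for offset
offset at 48 (size 8, align 4) → ends 56
attrs at 56 (size 8, align 4) → ends 64
total 64 bytes, alignment 4

64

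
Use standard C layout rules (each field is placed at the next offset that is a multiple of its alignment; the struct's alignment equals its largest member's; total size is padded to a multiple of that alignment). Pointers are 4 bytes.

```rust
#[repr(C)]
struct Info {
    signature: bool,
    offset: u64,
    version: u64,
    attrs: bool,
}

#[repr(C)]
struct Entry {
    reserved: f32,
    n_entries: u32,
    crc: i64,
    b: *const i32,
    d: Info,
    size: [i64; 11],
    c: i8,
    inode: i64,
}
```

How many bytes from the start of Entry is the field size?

56

Info: signature at 0 (size 1, align 1) → ends 1; pad 7 to align 8 for offset; offset at 8 (size 8, align 8) → ends 16; version at 16 (size 8, align 8) → ends 24; attrs at 24 (size 1, align 1) → ends 25; tail pad 7 to reach multiple of 8; total 32 bytes, alignment 8
reserved at 0 (size 4, align 4) → ends 4
n_entries at 4 (size 4, align 4) → ends 8
crc at 8 (size 8, align 8) → ends 16
b at 16 (size 4, align 4) → ends 20
pad 4 to align 8 for d
d at 24 (size 32, align 8) → ends 56
size at 56 (size 88, align 8) → ends 144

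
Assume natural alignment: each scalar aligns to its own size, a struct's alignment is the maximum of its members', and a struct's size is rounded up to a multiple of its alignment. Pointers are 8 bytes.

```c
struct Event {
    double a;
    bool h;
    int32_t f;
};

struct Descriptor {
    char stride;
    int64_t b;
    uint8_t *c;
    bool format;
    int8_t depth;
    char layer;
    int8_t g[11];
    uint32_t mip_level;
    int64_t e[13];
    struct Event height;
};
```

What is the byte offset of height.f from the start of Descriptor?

164

Event: 0..8  a  (8B, 8-aligned); 8..9  h  (1B, 1-aligned); 9..12  -- padding (3B); 12..16  f  (4B, 4-aligned); sizeof = 16, alignof = 8
0..1  stride  (1B, 1-aligned)
1..8  -- padding (7B)
8..16  b  (8B, 8-aligned)
16..24  c  (8B, 8-aligned)
24..25  format  (1B, 1-aligned)
25..26  depth  (1B, 1-aligned)
26..27  layer  (1B, 1-aligned)
27..38  g  (11B, 1-aligned)
38..40  -- padding (2B)
40..44  mip_level  (4B, 4-aligned)
44..48  -- padding (4B)
48..152  e  (104B, 8-aligned)
152..168  height  (16B, 8-aligned)
within Event: f at 12
152 + 12 = 164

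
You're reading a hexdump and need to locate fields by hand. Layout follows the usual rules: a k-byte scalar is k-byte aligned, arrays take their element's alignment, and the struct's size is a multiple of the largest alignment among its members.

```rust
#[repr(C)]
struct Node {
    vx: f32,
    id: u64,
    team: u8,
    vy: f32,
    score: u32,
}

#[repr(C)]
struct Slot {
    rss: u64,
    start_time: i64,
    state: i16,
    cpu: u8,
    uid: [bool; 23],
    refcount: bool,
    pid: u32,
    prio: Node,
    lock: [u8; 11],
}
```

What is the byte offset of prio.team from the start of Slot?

Node: vx at 0 (size 4, align 4) → ends 4; pad 4 to align 8 for id; id at 8 (size 8, align 8) → ends 16; team at 16 (size 1, align 1) → ends 17; pad 3 to align 4 for vy; vy at 20 (size 4, align 4) → ends 24; score at 24 (size 4, align 4) → ends 28; tail pad 4 to reach multiple of 8; total 32 bytes, alignment 8
rss at 0 (size 8, align 8) → ends 8
start_time at 8 (size 8, align 8) → ends 16
state at 16 (size 2, align 2) → ends 18
cpu at 18 (size 1, align 1) → ends 19
uid at 19 (size 23, align 1) → ends 42
refcount at 42 (size 1, align 1) → ends 43
pad 1 to align 4 for pid
pid at 44 (size 4, align 4) → ends 48
prio at 48 (size 32, align 8) → ends 80
within Node: team at 16
48 + 16 = 64

64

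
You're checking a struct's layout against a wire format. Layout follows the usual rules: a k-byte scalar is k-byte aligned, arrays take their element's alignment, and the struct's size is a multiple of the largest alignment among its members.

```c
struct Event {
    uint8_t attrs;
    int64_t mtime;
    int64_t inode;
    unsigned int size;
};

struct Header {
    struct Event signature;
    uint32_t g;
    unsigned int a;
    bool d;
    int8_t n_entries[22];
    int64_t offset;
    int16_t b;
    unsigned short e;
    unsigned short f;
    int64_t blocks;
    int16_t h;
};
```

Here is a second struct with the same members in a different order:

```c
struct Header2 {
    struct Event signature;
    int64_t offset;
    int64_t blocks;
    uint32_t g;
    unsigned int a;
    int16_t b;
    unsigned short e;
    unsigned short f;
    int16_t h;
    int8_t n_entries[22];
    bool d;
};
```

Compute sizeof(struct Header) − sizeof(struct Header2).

Event: @0: attrs [1B, align 1] → 1; +7 pad (align 8); @8: mtime [8B, align 8] → 16; @16: inode [8B, align 8] → 24; @24: size [4B, align 4] → 28; +4 tail pad (align 8); size 32, align 8
@0: signature [32B, align 8] → 32
@32: g [4B, align 4] → 36
@36: a [4B, align 4] → 40
@40: d [1B, align 1] → 41
@41: n_entries [22B, align 1] → 63
+1 pad (align 8)
@64: offset [8B, align 8] → 72
@72: b [2B, align 2] → 74
@74: e [2B, align 2] → 76
@76: f [2B, align 2] → 78
+2 pad (align 8)
@80: blocks [8B, align 8] → 88
@88: h [2B, align 2] → 90
+6 tail pad (align 8)
size 96, align 8
— Header2 —
@0: signature [32B, align 8] → 32
@32: offset [8B, align 8] → 40
@40: blocks [8B, align 8] → 48
@48: g [4B, align 4] → 52
@52: a [4B, align 4] → 56
@56: b [2B, align 2] → 58
@58: e [2B, align 2] → 60
@60: f [2B, align 2] → 62
@62: h [2B, align 2] → 64
@64: n_entries [22B, align 1] → 86
@86: d [1B, align 1] → 87
+1 tail pad (align 8)
size 88, align 8
96 − 88 = 8

8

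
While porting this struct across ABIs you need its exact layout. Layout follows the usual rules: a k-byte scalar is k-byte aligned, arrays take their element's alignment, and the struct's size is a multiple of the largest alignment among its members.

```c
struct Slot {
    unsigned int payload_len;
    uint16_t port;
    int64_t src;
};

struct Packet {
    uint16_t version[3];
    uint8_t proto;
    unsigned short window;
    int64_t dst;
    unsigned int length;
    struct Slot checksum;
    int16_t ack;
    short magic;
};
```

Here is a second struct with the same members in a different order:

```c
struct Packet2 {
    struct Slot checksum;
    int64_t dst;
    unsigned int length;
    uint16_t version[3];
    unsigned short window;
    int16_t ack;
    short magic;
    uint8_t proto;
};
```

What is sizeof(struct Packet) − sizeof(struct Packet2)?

Slot: 0..4  payload_len  (4B, 4-aligned); 4..6  port  (2B, 2-aligned); 6..8  -- padding (2B); 8..16  src  (8B, 8-aligned); sizeof = 16, alignof = 8
0..6  version  (6B, 2-aligned)
6..7  proto  (1B, 1-aligned)
7..8  -- padding (1B)
8..10  window  (2B, 2-aligned)
10..16  -- padding (6B)
16..24  dst  (8B, 8-aligned)
24..28  length  (4B, 4-aligned)
28..32  -- padding (4B)
32..48  checksum  (16B, 8-aligned)
48..50  ack  (2B, 2-aligned)
50..52  magic  (2B, 2-aligned)
52..56  -- tail padding (4B)
sizeof = 56, alignof = 8
— Packet2 —
0..16  checksum  (16B, 8-aligned)
16..24  dst  (8B, 8-aligned)
24..28  length  (4B, 4-aligned)
28..34  version  (6B, 2-aligned)
34..36  window  (2B, 2-aligned)
36..38  ack  (2B, 2-aligned)
38..40  magic  (2B, 2-aligned)
40..41  proto  (1B, 1-aligned)
41..48  -- tail padding (7B)
sizeof = 48, alignof = 8
56 − 48 = 8

8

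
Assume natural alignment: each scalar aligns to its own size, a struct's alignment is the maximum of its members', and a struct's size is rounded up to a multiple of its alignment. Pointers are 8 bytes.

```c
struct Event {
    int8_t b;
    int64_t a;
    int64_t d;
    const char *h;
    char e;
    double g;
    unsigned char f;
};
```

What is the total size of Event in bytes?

0..1  b  (1B, 1-aligned)
1..8  -- padding (7B)
8..16  a  (8B, 8-aligned)
16..24  d  (8B, 8-aligned)
24..32  h  (8B, 8-aligned)
32..33  e  (1B, 1-aligned)
33..40  -- padding (7B)
40..48  g  (8B, 8-aligned)
48..49  f  (1B, 1-aligned)
49..56  -- tail padding (7B)
sizeof = 56, alignof = 8

56 bytes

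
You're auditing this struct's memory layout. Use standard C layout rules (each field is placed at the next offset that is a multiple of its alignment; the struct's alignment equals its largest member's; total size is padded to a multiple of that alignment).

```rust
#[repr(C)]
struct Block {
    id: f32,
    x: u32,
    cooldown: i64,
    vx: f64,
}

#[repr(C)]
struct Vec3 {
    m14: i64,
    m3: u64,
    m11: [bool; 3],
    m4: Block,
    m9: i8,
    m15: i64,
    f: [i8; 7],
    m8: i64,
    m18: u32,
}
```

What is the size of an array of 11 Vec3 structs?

968

Block: @0: id [4B, align 4] → 4; @4: x [4B, align 4] → 8; @8: cooldown [8B, align 8] → 16; @16: vx [8B, align 8] → 24; size 24, align 8
@0: m14 [8B, align 8] → 8
@8: m3 [8B, align 8] → 16
@16: m11 [3B, align 1] → 19
+5 pad (align 8)
@24: m4 [24B, align 8] → 48
@48: m9 [1B, align 1] → 49
+7 pad (align 8)
@56: m15 [8B, align 8] → 64
@64: f [7B, align 1] → 71
+1 pad (align 8)
@72: m8 [8B, align 8] → 80
@80: m18 [4B, align 4] → 84
+4 tail pad (align 8)
size 88, align 8
array of 11: 11 × 88 = 968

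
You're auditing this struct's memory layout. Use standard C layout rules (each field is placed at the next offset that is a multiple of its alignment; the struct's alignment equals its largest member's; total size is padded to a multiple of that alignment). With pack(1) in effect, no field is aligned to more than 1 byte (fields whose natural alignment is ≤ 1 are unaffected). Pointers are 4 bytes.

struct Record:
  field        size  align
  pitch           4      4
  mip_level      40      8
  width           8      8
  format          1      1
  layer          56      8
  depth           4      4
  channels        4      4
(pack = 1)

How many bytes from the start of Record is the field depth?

@0: pitch [4B, align 1] → 4
@4: mip_level [40B, align 1] → 44
@44: width [8B, align 1] → 52
@52: format [1B, align 1] → 53
@53: layer [56B, align 1] → 109
@109: depth [4B, align 1] → 113

109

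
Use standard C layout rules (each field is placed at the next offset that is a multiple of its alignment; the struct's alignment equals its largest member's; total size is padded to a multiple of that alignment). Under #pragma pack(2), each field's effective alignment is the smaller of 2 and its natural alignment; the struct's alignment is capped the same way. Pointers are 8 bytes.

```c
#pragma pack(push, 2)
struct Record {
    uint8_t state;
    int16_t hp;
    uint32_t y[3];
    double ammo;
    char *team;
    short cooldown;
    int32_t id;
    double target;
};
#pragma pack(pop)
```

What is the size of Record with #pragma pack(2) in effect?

46

0..1  state  (1B, 1-aligned)
1..2  -- padding (1B)
2..4  hp  (2B, 2-aligned)
4..16  y  (12B, 2-aligned)
16..24  ammo  (8B, 2-aligned)
24..32  team  (8B, 2-aligned)
32..34  cooldown  (2B, 2-aligned)
34..38  id  (4B, 2-aligned)
38..46  target  (8B, 2-aligned)
sizeof = 46, alignof = 2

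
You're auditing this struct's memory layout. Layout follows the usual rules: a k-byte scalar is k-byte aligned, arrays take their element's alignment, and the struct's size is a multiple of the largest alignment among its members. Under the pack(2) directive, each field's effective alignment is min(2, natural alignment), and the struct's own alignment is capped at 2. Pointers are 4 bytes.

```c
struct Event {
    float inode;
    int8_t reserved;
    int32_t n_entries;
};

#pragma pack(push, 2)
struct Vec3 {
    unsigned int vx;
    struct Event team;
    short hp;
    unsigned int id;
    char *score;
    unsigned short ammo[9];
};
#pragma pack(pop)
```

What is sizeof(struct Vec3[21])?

924

Event: 0..4  inode  (4B, 4-aligned); 4..5  reserved  (1B, 1-aligned); 5..8  -- padding (3B); 8..12  n_entries  (4B, 4-aligned); sizeof = 12, alignof = 4
0..4  vx  (4B, 2-aligned)
4..16  team  (12B, 2-aligned)
16..18  hp  (2B, 2-aligned)
18..22  id  (4B, 2-aligned)
22..26  score  (4B, 2-aligned)
26..44  ammo  (18B, 2-aligned)
sizeof = 44, alignof = 2
array of 21: 21 × 44 = 924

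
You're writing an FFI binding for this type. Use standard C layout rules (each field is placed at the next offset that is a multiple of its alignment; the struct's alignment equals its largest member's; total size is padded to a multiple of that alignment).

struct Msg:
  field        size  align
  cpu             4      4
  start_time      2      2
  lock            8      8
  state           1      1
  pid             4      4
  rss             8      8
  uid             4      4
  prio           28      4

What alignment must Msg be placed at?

member alignments: cpu=4, start_time=2, lock=8, state=1, pid=4, rss=8, uid=4, prio=4
max = 8

8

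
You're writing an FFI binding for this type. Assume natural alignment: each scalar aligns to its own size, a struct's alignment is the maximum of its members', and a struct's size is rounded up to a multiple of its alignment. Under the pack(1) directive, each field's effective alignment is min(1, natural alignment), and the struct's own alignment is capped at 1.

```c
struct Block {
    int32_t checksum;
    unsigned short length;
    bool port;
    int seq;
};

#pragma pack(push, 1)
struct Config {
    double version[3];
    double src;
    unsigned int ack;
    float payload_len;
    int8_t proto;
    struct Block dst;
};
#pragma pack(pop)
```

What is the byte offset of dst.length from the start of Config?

Block: 0..4  checksum  (4B, 4-aligned); 4..6  length  (2B, 2-aligned); 6..7  port  (1B, 1-aligned); 7..8  -- padding (1B); 8..12  seq  (4B, 4-aligned); sizeof = 12, alignof = 4
0..24  version  (24B, 1-aligned)
24..32  src  (8B, 1-aligned)
32..36  ack  (4B, 1-aligned)
36..40  payload_len  (4B, 1-aligned)
40..41  proto  (1B, 1-aligned)
41..53  dst  (12B, 1-aligned)
within Block: length at 4
41 + 4 = 45

45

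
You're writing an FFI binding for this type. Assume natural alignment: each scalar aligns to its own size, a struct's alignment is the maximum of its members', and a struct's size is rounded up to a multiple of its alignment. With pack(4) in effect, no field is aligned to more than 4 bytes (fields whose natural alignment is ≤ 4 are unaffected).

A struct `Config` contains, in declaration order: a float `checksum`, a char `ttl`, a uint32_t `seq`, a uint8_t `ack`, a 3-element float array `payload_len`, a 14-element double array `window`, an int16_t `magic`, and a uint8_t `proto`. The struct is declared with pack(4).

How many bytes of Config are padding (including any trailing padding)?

7

@0: checksum [4B, align 4] → 4
@4: ttl [1B, align 1] → 5
+3 pad (align 4)
@8: seq [4B, align 4] → 12
@12: ack [1B, align 1] → 13
+3 pad (align 4)
@16: payload_len [12B, align 4] → 28
@28: window [112B, align 4] → 140
@140: magic [2B, align 2] → 142
@142: proto [1B, align 1] → 143
+1 tail pad (align 4)
size 144, align 4
data bytes 137, size 144 → padding 7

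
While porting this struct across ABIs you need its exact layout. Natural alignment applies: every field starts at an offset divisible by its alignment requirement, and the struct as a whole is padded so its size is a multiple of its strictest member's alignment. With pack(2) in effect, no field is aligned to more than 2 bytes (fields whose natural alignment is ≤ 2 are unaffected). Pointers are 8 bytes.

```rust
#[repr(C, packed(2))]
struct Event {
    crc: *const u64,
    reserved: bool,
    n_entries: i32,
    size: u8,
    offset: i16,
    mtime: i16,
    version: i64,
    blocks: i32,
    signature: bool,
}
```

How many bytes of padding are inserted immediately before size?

0

0..8  crc  (8B, 2-aligned)
8..9  reserved  (1B, 1-aligned)
9..10  -- padding (1B)
10..14  n_entries  (4B, 2-aligned)
14..15  size  (1B, 1-aligned)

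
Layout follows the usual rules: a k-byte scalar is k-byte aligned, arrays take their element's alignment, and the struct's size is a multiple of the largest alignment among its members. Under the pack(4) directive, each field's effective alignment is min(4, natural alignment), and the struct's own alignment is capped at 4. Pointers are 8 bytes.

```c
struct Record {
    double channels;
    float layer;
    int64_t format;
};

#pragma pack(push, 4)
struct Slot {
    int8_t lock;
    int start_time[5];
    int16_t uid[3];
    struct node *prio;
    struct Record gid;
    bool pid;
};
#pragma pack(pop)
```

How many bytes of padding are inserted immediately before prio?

Record: @0: channels [8B, align 8] → 8; @8: layer [4B, align 4] → 12; +4 pad (align 8); @16: format [8B, align 8] → 24; size 24, align 8
@0: lock [1B, align 1] → 1
+3 pad (align 4)
@4: start_time [20B, align 4] → 24
@24: uid [6B, align 2] → 30
+2 pad (align 4)
@32: prio [8B, align 4] → 40

2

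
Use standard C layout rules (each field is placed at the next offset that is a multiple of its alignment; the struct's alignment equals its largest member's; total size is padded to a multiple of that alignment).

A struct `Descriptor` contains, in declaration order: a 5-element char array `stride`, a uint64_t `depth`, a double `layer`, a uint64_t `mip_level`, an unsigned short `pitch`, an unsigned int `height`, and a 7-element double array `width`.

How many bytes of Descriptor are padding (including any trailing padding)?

stride at 0 (size 5, align 1) → ends 5
pad 3 to align 8 for depth
depth at 8 (size 8, align 8) → ends 16
layer at 16 (size 8, align 8) → ends 24
mip_level at 24 (size 8, align 8) → ends 32
pitch at 32 (size 2, align 2) → ends 34
pad 2 to align 4 for height
height at 36 (size 4, align 4) → ends 40
width at 40 (size 56, align 8) → ends 96
total 96 bytes, alignment 8
data bytes 91, size 96 → padding 5

5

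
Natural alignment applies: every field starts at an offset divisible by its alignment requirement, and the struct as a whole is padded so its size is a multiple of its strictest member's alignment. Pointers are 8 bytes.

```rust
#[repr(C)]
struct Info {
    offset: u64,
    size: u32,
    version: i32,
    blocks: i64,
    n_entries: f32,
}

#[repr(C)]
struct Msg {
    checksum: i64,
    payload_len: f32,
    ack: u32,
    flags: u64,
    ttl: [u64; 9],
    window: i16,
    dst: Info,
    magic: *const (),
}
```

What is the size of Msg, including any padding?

144 bytes

Info: 0..8  offset  (8B, 8-aligned); 8..12  size  (4B, 4-aligned); 12..16  version  (4B, 4-aligned); 16..24  blocks  (8B, 8-aligned); 24..28  n_entries  (4B, 4-aligned); 28..32  -- tail padding (4B); sizeof = 32, alignof = 8
0..8  checksum  (8B, 8-aligned)
8..12  payload_len  (4B, 4-aligned)
12..16  ack  (4B, 4-aligned)
16..24  flags  (8B, 8-aligned)
24..96  ttl  (72B, 8-aligned)
96..98  window  (2B, 2-aligned)
98..104  -- padding (6B)
104..136  dst  (32B, 8-aligned)
136..144  magic  (8B, 8-aligned)
sizeof = 144, alignof = 8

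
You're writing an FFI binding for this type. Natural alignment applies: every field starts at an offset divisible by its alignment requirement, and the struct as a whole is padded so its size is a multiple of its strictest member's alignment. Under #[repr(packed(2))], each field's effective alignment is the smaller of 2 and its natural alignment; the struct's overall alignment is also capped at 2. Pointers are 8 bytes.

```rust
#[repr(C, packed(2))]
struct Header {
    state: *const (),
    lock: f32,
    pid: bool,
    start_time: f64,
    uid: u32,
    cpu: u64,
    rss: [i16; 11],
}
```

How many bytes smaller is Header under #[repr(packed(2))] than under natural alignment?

8

natural layout:
  0..8  state  (8B, 8-aligned)
  8..12  lock  (4B, 4-aligned)
  12..13  pid  (1B, 1-aligned)
  13..16  -- padding (3B)
  16..24  start_time  (8B, 8-aligned)
  24..28  uid  (4B, 4-aligned)
  28..32  -- padding (4B)
  32..40  cpu  (8B, 8-aligned)
  40..62  rss  (22B, 2-aligned)
  62..64  -- tail padding (2B)
  sizeof = 64, alignof = 8
packed(2) layout:
  0..8  state  (8B, 2-aligned)
  8..12  lock  (4B, 2-aligned)
  12..13  pid  (1B, 1-aligned)
  13..14  -- padding (1B)
  14..22  start_time  (8B, 2-aligned)
  22..26  uid  (4B, 2-aligned)
  26..34  cpu  (8B, 2-aligned)
  34..56  rss  (22B, 2-aligned)
  sizeof = 56, alignof = 2
64 − 56 = 8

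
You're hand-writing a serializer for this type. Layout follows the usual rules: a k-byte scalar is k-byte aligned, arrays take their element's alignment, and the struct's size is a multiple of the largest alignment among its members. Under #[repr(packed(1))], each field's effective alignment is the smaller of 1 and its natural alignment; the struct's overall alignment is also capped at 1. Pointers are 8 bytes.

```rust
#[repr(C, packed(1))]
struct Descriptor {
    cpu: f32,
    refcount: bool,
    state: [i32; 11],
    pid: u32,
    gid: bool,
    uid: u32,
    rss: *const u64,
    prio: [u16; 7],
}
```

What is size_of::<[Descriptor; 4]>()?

@0: cpu [4B, align 1] → 4
@4: refcount [1B, align 1] → 5
@5: state [44B, align 1] → 49
@49: pid [4B, align 1] → 53
@53: gid [1B, align 1] → 54
@54: uid [4B, align 1] → 58
@58: rss [8B, align 1] → 66
@66: prio [14B, align 1] → 80
size 80, align 1
array of 4: 4 × 80 = 320

320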